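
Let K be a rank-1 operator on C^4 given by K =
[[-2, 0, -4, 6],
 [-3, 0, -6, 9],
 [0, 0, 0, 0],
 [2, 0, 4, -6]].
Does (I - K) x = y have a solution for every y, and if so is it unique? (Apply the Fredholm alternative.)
(I - K) is invertible (det(I - K) = 9 ≠ 0), so for every y in C^4 the equation (I - K) x = y has a unique solution.

K has rank 1, so it is an outer product K = u v^T: every row of K is a multiple of one row vector. Reading off the entries, u = (-2, -3, 0, 2) and v = (1, 0, 2, -3) (row i of K equals u_i·v^T). A rank-one matrix u v^T satisfies K u = u (v·u) and kills the (3)-dimensional subspace v^⊥, so its characteristic polynomial is lambda^3 (lambda - v·u) with v·u = tr K = -8. Hence the eigenvalues of I - K are 1 (multiplicity 3) and 1 - (-8) = 9, so det(I - K) = 9. (Direct check: I - K =
[[3, 0, 4, -6],
 [3, 1, 6, -9],
 [0, 0, 1, 0],
 [-2, 0, -4, 7]]
has determinant 9.) The finite-dimensional Fredholm alternative says: either (I - K) is invertible, or ker(I - K) ≠ {0} and then range(I - K) = ker((I - K)^*)^⊥, with dim ker(I - K) = dim ker((I - K)^*). Since det(I - K) ≠ 0, 1 is not an eigenvalue of K and ker(I - K) = {0}, so we are in the first case: for every y there is a unique x = (I - K)^(-1) y. Explicitly, by the Sherman–Morrison formula, (I - u v^T)^(-1) = I + u v^T/(1 - v·u), i.e. (I - K)^(-1) = I + K/(9).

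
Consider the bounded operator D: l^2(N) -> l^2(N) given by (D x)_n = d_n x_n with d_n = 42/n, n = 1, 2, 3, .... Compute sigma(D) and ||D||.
sigma(D) = {42/n : n ≥ 1} ∪ {0}; ||D|| = 42

A bounded diagonal operator on l^2 with diagonal entries d_n has spectrum equal to the closure of {d_n : n ≥ 1}: every d_n is an eigenvalue (with eigenvector e_n), so {d_n} ⊂ sigma(D); the spectrum is closed, so its closure is too; and for lambda not in the closure, (D - lambda I) has bounded inverse (the diagonal entries 1/(d_n - lambda) are bounded). For our sequence d_n = 42/n, n = 1, 2, 3, ...:
  - {d_n} = {42/n : n ≥ 1}; the only limit point is 0
  - closure = {42/n : n ≥ 1} ∪ {0}
For the norm: a diagonal operator has ||D|| = sup_n |d_n|. Here d_n = 42/n is positive and decreasing, so sup_n |d_n| = d_1 = 42. So ||D|| = 42.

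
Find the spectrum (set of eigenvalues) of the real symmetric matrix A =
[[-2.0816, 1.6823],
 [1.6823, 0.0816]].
sigma(A) ≈ {-3, 1}

A is real symmetric, so its spectrum consists of real eigenvalues. Expanding the characteristic polynomial of the displayed matrix gives
  det(λ I - A) = p(λ) = λ^2 + (2)λ + (-3).
Solving p(λ) = 0 yields eigenvalues ≈ -3, 1. (A is shown rounded to 4 decimals, so these recover the underlying integer eigenvalues to within that precision.)
Verification: the trace of A = -2 equals the sum of eigenvalues -2, and det(A) ≈ -3.0000 matches the eigenvalue product -3.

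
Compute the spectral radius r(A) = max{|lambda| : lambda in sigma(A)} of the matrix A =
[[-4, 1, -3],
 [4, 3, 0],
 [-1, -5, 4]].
r(A) ≈ 6.3158

The eigenvalues of A are the roots of its characteristic polynomial. With M = A (coefficients from the trace, the sum of principal 2x2 minors, and det A):
  p(λ) = det(λ I - M) = λ^3 - 3λ^2 - 23λ + 13.
No integer candidate from the rational root theorem (±divisors of 13) is a root, so the roots are irrational. The cubic discriminant is Δ = 66416 > 0, so there are three distinct real roots. p(-4) = -7 and p(-3) = 28 have opposite signs, so a root lies in (-4, -3); Newton's method refines it to λ ≈ -3.8504. p(0) = 13 and p(1) = -12 have opposite signs, so a root lies in (0, 1); Newton's method refines it to λ ≈ 0.5346. p(6) = -17 and p(7) = 48 have opposite signs, so a root lies in (6, 7); Newton's method refines it to λ ≈ 6.3158. Check (Vieta): the three roots sum to 3, matching tr M = 3.
Thus the eigenvalues (to 4 decimals) are -3.8504 (modulus 3.8504); 0.5346 (modulus 0.5346); 6.3158 (modulus 6.3158). The spectral radius is the largest modulus: r(A) ≈ 6.3158. (Cross-check: r(A) ≤ ||A||_2 ≈ 7.4165; equality holds whenever A is normal, though it can also hold for some non-normal A.)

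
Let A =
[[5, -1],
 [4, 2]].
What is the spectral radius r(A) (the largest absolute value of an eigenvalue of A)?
r(A) = sqrt(14) ≈ 3.7417

The eigenvalues of A are the roots of its characteristic polynomial. With M = A (coefficients from the trace and determinant):
  p(λ) = det(λ I - M) = λ^2 - 7λ + 14.
For λ^2 - 7λ + 14 the discriminant is -7. It is negative, so the roots are the complex-conjugate pair λ = 7/2 ± (sqrt(7)/2) i ≈ 3.5 ± 1.3229i. For a conjugate pair the product of the roots equals the constant term, so |λ|^2 = 14 and |λ| = sqrt(14) ≈ 3.7417.
Thus the eigenvalues (to 4 decimals) are 3.5 ± 1.3229i (modulus 3.7417). The spectral radius is the largest modulus: r(A) = sqrt(14) ≈ 3.7417. (Cross-check: r(A) ≤ ||A||_2 ≈ 6.4225; equality holds whenever A is normal, though it can also hold for some non-normal A.)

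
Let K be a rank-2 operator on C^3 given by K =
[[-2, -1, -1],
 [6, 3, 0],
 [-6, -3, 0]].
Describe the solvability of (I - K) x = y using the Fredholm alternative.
(I - K) is invertible (det(I - K) = -6 ≠ 0), so for every y in C^3 the equation (I - K) x = y has a unique solution.

K has rank 2 and factors as K = U V^T = u1 v1^T + u2 v2^T with u1 = (1, -3, 3), v1 = (-2, -1, -1), u2 = (0, 1, -1), v2 = (0, 0, -3) (multiplying out reproduces the displayed K). The nonzero eigenvalues of U V^T coincide with those of the 2 x 2 matrix G = V^T U = [[v1·u1, v1·u2], [v2·u1, v2·u2]] = [[-2, 0], [-9, 3]], and by the Sylvester determinant identity det(I_3 - U V^T) = det(I_2 - V^T U) = det([[3, 0], [9, -2]]) = (3)(-2) - (0)(9) = -6. (Direct check: I - K =
[[3, 1, 1],
 [-6, -2, 0],
 [6, 3, 1]]
has determinant -6.) The finite-dimensional Fredholm alternative says: either (I - K) is invertible, or ker(I - K) ≠ {0} and then range(I - K) = ker((I - K)^*)^⊥, with dim ker(I - K) = dim ker((I - K)^*). Since det(I - K) ≠ 0, 1 is not an eigenvalue of K and ker(I - K) = {0}, so we are in the first case: for every y there is a unique x = (I - K)^(-1) y. (Explicitly, by the Woodbury identity, (I - U V^T)^(-1) = I + U (I_2 - G)^(-1) V^T.)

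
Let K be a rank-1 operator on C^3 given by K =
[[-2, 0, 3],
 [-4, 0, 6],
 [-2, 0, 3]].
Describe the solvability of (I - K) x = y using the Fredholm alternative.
(I - K) is singular (det(I - K) = 0, i.e. 1 ∈ sigma(K)). (I - K) x = y is solvable iff y ⊥ ker((I - K)^*) = span{(-2, 0, 3)}, i.e. iff -2y_1 + 3y_3 = 0. When solvable, the solutions are x = y + c·(1, 2, 1), c arbitrary (ker(I - K) = span{(1, 2, 1)}, dimension 1).

K has rank 1, so it is an outer product K = u v^T: every row of K is a multiple of one row vector. Reading off the entries, u = (1, 2, 1) and v = (-2, 0, 3) (row i of K equals u_i·v^T). A rank-one matrix u v^T satisfies K u = u (v·u) and kills the (2)-dimensional subspace v^⊥, so its characteristic polynomial is lambda^2 (lambda - v·u) with v·u = tr K = 1. Hence the eigenvalues of I - K are 1 (multiplicity 2) and 1 - (1) = 0, so det(I - K) = 0. (Direct check: I - K =
[[3, 0, -3],
 [4, 1, -6],
 [2, 0, -2]]
has determinant 0.) So 1 is an eigenvalue of K and (I - K) is not invertible. The finite-dimensional Fredholm alternative says: either (I - K) is invertible, or ker(I - K) ≠ {0} and then range(I - K) = ker((I - K)^*)^⊥, with dim ker(I - K) = dim ker((I - K)^*). We are in the second case, so we need both kernels. Kernel of I - K: (I - K) u = u - u (v·u) = u - u = 0, so ker(I - K) = span{u} = span{(1, 2, 1)} (it is exactly 1-dimensional because rank(I - K) = 2). Kernel of the adjoint: K is real, so (I - K)^* = I - K^T = I - v u^T, and (I - v u^T) v = v - v (u·v) = 0; hence ker((I - K)^*) = span{v} = span{(-2, 0, 3)}. Therefore (I - K) x = y is solvable iff <y, v> = 0, i.e. iff -2y_1 + 3y_3 = 0. When this holds, K y = u (v·y) = 0, so (I - K) y = y and x = y is a particular solution; the full solution set is the line x = y + c·u = y + c·(1, 2, 1), c ∈ C.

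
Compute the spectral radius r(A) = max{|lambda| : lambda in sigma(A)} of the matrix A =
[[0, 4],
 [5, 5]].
r(A) = (5 + sqrt(105))/2 ≈ 7.6235

The eigenvalues of A are the roots of its characteristic polynomial. With M = A (coefficients from the trace and determinant):
  p(λ) = det(λ I - M) = λ^2 - 5λ - 20.
For λ^2 - 5λ - 20 the discriminant is 105. It is nonnegative but not a perfect square, so the roots are real and irrational: λ = (5 ± sqrt(105))/2 ≈ 7.6235, -2.6235.
Thus the eigenvalues (to 4 decimals) are 7.6235 (modulus 7.6235); -2.6235 (modulus 2.6235). The spectral radius is the largest modulus: r(A) = (5 + sqrt(105))/2 ≈ 7.6235. (Cross-check: r(A) ≤ ||A||_2 ≈ 7.6973; equality holds whenever A is normal, though it can also hold for some non-normal A.)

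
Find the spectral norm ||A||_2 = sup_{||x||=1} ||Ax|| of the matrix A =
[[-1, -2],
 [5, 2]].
||A||_2 = sqrt(32) ≈ 5.6569 (= sqrt(largest eigenvalue of A^T A))

||A||_2 = sigma_max(A) = sqrt(lambda_max(A^T A)). Form the symmetric matrix M = A^T A =
[[26, 12],
 [12, 8]].
Its characteristic polynomial (trace, determinant of M give the coefficients) is
  p(λ) = det(λ I - M) = λ^2 - 34λ + 64.
For λ^2 - 34λ + 64 the discriminant is 900. It is a perfect square (30^2), so the roots are rational: λ = (34 ± 30)/2 = 32, 2.
So the eigenvalues of A^T A are ≈ 2, 32 (all ≥ 0, as they must be for A^T A). The largest is λ_max = 32, hence ||A||_2 = sqrt(λ_max) = sqrt(32) ≈ 5.6569.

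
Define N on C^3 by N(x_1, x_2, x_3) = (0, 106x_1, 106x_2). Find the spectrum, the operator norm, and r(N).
sigma(N) = {0}; ||N|| = 106; r(N) = 0. (N is nilpotent with N^3 = 0.)

On C^3, N is a strictly lower-triangular matrix with 106 on the subdiagonal and zeros elsewhere, so its characteristic polynomial is lambda^3 and every eigenvalue is 0: sigma(N) = {0}. For the operator norm, N e_i = 106e_{i+1} for i = 1, ..., 2 and N e_3 = 0, so the singular values of N are 106 (with multiplicity 2) and 0; hence ||N|| = 106. The spectral radius r(N) = max|lambda| = 0. Note ||N|| > r(N) — characteristic of non-normal nilpotent operators. Indeed N^3 = 0.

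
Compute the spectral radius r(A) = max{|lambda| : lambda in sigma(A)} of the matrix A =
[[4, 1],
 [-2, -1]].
r(A) = (3 + sqrt(17))/2 ≈ 3.5616

The eigenvalues of A are the roots of its characteristic polynomial. With M = A (coefficients from the trace and determinant):
  p(λ) = det(λ I - M) = λ^2 - 3λ - 2.
For λ^2 - 3λ - 2 the discriminant is 17. It is nonnegative but not a perfect square, so the roots are real and irrational: λ = (3 ± sqrt(17))/2 ≈ 3.5616, -0.5616.
Thus the eigenvalues (to 4 decimals) are 3.5616 (modulus 3.5616); -0.5616 (modulus 0.5616). The spectral radius is the largest modulus: r(A) = (3 + sqrt(17))/2 ≈ 3.5616. (Cross-check: r(A) ≤ ||A||_2 ≈ 4.6708; equality holds whenever A is normal, though it can also hold for some non-normal A.)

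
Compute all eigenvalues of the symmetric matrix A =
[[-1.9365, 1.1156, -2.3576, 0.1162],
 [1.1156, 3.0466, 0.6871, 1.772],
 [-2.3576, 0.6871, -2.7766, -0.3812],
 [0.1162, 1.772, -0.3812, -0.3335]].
sigma(A) ≈ {-5, -1, 0, 4}

A is real symmetric, so its spectrum consists of real eigenvalues. Expanding the characteristic polynomial of the displayed matrix gives
  det(λ I - A) = p(λ) = λ^4 + (2)λ^3 + (-19)λ^2 + (-19.9988)λ + (0).
Solving p(λ) = 0 yields eigenvalues ≈ -5, -1, 0, 4. (A is shown rounded to 4 decimals, so these recover the underlying integer eigenvalues to within that precision.)
Verification: the trace of A = -2 equals the sum of eigenvalues -2, and det(A) ≈ 0.0007 matches the eigenvalue product 0.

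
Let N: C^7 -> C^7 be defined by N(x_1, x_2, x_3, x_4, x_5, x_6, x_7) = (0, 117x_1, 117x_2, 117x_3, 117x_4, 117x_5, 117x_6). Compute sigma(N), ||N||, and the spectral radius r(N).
sigma(N) = {0}; ||N|| = 117; r(N) = 0. (N is nilpotent with N^7 = 0.)

On C^7, N is a strictly lower-triangular matrix with 117 on the subdiagonal and zeros elsewhere, so its characteristic polynomial is lambda^7 and every eigenvalue is 0: sigma(N) = {0}. For the operator norm, N e_i = 117e_{i+1} for i = 1, ..., 6 and N e_7 = 0, so the singular values of N are 117 (with multiplicity 6) and 0; hence ||N|| = 117. The spectral radius r(N) = max|lambda| = 0. Note ||N|| > r(N) — characteristic of non-normal nilpotent operators. Indeed N^7 = 0.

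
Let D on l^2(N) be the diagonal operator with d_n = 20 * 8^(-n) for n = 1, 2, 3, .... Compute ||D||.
||D|| = 5/2 (attained at n = 1)

For D diagonal, ||D|| = sup_n |d_n|. The sequence d_n = 20 * 8^(-n) is positive and strictly decreasing (ratio 8^(-1) < 1), so the supremum is d_1 = 20/8 = 5/2. Hence ||D|| = 5/2.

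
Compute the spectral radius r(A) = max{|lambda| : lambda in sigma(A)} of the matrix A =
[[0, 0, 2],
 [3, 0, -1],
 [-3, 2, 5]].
r(A) ≈ 3.7162

The eigenvalues of A are the roots of its characteristic polynomial. With M = A (coefficients from the trace, the sum of principal 2x2 minors, and det A):
  p(λ) = det(λ I - M) = λ^3 - 5λ^2 + 8λ - 12.
No integer candidate from the rational root theorem (±divisors of 12) is a root, so the roots are irrational. The cubic discriminant is Δ = -1696 < 0, so there is one real root and a complex-conjugate pair. p(3) = -6 and p(4) = 4 have opposite signs, so a root lies in (3, 4); Newton's method refines it to λ ≈ 3.7162. Dividing out (λ - (3.7162)) leaves approximately λ^2 - 1.2838λ + 3.2291. For λ^2 - 1.2838λ + 3.2291 the discriminant is -11.2683. It is negative, so the remaining roots are the complex-conjugate pair λ ≈ 0.6419 ± 1.6784i. Their product equals the constant term, so |λ|^2 ≈ 3.2291 and |λ| ≈ 1.797.
Thus the eigenvalues (to 4 decimals) are 3.7162 (modulus 3.7162); 0.6419 ± 1.6784i (modulus 1.797). The spectral radius is the largest modulus: r(A) ≈ 3.7162. (Cross-check: r(A) ≤ ||A||_2 ≈ 6.7954; equality holds whenever A is normal, though it can also hold for some non-normal A.)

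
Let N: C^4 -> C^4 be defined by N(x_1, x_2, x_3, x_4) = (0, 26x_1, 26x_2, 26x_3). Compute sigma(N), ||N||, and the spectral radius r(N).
sigma(N) = {0}; ||N|| = 26; r(N) = 0. (N is nilpotent with N^4 = 0.)

On C^4, N is a strictly lower-triangular matrix with 26 on the subdiagonal and zeros elsewhere, so its characteristic polynomial is lambda^4 and every eigenvalue is 0: sigma(N) = {0}. For the operator norm, N e_i = 26e_{i+1} for i = 1, ..., 3 and N e_4 = 0, so the singular values of N are 26 (with multiplicity 3) and 0; hence ||N|| = 26. The spectral radius r(N) = max|lambda| = 0. Note ||N|| > r(N) — characteristic of non-normal nilpotent operators. Indeed N^4 = 0.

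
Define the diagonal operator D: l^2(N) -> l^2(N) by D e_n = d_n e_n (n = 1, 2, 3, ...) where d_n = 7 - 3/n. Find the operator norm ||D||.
||D|| = 7

For a diagonal operator on l^2 with entries d_n, ||D|| = sup_n |d_n|. Here d_1 = 4, d_2 = 11/2, ..., and d_n = 7 - 3/n increases monotonically toward 7. All terms lie in [4, 7), so |d_n| = d_n and the supremum is the limit 7, which is not attained by any individual d_n. Hence ||D|| = 7.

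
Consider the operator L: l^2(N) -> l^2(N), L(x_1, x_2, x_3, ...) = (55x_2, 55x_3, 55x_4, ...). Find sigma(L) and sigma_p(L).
sigma(L) = closed disk {z in C : |z| ≤ 55}; sigma_p(L) = open disk {z in C : |z| < 55}

Note L = 55·V where V is the unit left shift (V x)_k = x_{k+1}; so sigma(L) = 55·sigma(V) and ||L|| = 55||V||. ||L x||^2 = 3025sum_{k≥2} |x_k|^2 ≤ 3025||x||^2, with equality on {x : x_1 = 0}, so ||L|| = 55. For any lambda with |lambda| < 55, set r = lambda/55 (|r| < 1); the vector x = (1, r, r^2, ...) is in l^2 and satisfies L x = 55(r, r^2, ...) = lambda x, so lambda is an eigenvalue. On the boundary |lambda| = 55 the geometric series diverges, so no l^2 eigenvector exists, but these lambda lie in the approximate point spectrum. Hence sigma(L) is the closed disk of radius 55 and sigma_p(L) is the open disk.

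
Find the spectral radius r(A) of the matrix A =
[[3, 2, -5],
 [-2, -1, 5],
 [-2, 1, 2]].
r(A) = (3 + sqrt(61))/2 ≈ 5.4051

The eigenvalues of A are the roots of its characteristic polynomial. With M = A (coefficients from the trace, the sum of principal 2x2 minors, and det A):
  p(λ) = det(λ I - M) = λ^3 - 4λ^2 - 10λ + 13.
By the rational root theorem any rational root is an integer divisor of 13. Testing λ = 1: p(1) = 1 - 4 - 10 + 13 = 0, so λ = 1 is a root. Dividing out (λ - 1) leaves p(λ) = (λ - 1)(λ^2 - 3λ - 13). For λ^2 - 3λ - 13 the discriminant is 61. It is nonnegative but not a perfect square, so the roots are real and irrational: λ = (3 ± sqrt(61))/2 ≈ 5.4051, -2.4051.
Thus the eigenvalues (to 4 decimals) are 5.4051 (modulus 5.4051); -2.4051 (modulus 2.4051); 1 (modulus 1). The spectral radius is the largest modulus: r(A) = (3 + sqrt(61))/2 ≈ 5.4051. (Cross-check: r(A) ≤ ||A||_2 ≈ 8.5409; equality holds whenever A is normal, though it can also hold for some non-normal A.)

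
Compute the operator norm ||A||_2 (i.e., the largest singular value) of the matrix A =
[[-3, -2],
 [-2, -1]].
||A||_2 = sqrt((18 + sqrt(320))/2) ≈ 4.2361 (= sqrt(largest eigenvalue of A^T A))

||A||_2 = sigma_max(A) = sqrt(lambda_max(A^T A)). Form the symmetric matrix M = A^T A =
[[13, 8],
 [8, 5]].
Its characteristic polynomial (trace, determinant of M give the coefficients) is
  p(λ) = det(λ I - M) = λ^2 - 18λ + 1.
For λ^2 - 18λ + 1 the discriminant is 320. It is nonnegative but not a perfect square, so the roots are real and irrational: λ = (18 ± sqrt(320))/2 ≈ 17.9443, 0.0557.
So the eigenvalues of A^T A are ≈ 0.0557, 17.9443 (all ≥ 0, as they must be for A^T A). The largest is λ_max = (18 + sqrt(320))/2 ≈ 17.9443, hence ||A||_2 = sqrt(λ_max) = sqrt((18 + sqrt(320))/2) ≈ 4.2361.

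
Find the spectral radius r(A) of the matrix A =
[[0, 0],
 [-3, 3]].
r(A) = 3

The eigenvalues of A are the roots of its characteristic polynomial. With M = A (coefficients from the trace and determinant):
  p(λ) = det(λ I - M) = λ^2 - 3λ.
For λ^2 - 3λ the discriminant is 9. It is a perfect square (3^2), so the roots are rational: λ = (3 ± 3)/2 = 3, 0.
Thus the eigenvalues (to 4 decimals) are 3 (modulus 3); 0 (modulus 0). The spectral radius is the largest modulus: r(A) = 3. (Cross-check: r(A) ≤ ||A||_2 ≈ 4.2426; equality holds whenever A is normal, though it can also hold for some non-normal A.)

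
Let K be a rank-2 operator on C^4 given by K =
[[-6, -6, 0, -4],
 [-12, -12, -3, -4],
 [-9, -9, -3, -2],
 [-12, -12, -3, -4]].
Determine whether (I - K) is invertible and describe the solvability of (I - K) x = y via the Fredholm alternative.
(I - K) is invertible (det(I - K) = 35 ≠ 0), so for every y in C^4 the equation (I - K) x = y has a unique solution.

K has rank 2 and factors as K = U V^T = u1 v1^T + u2 v2^T with u1 = (-2, -3, -2, -3), v1 = (3, 3, 0, 2), u2 = (0, -1, -1, -1), v2 = (3, 3, 3, -2) (multiplying out reproduces the displayed K). The nonzero eigenvalues of U V^T coincide with those of the 2 x 2 matrix G = V^T U = [[v1·u1, v1·u2], [v2·u1, v2·u2]] = [[-21, -5], [-15, -4]], and by the Sylvester determinant identity det(I_4 - U V^T) = det(I_2 - V^T U) = det([[22, 5], [15, 5]]) = (22)(5) - (5)(15) = 35. (Direct check: I - K =
[[7, 6, 0, 4],
 [12, 13, 3, 4],
 [9, 9, 4, 2],
 [12, 12, 3, 5]]
has determinant 35.) The finite-dimensional Fredholm alternative says: either (I - K) is invertible, or ker(I - K) ≠ {0} and then range(I - K) = ker((I - K)^*)^⊥, with dim ker(I - K) = dim ker((I - K)^*). Since det(I - K) ≠ 0, 1 is not an eigenvalue of K and ker(I - K) = {0}, so we are in the first case: for every y there is a unique x = (I - K)^(-1) y. (Explicitly, by the Woodbury identity, (I - U V^T)^(-1) = I + U (I_2 - G)^(-1) V^T.)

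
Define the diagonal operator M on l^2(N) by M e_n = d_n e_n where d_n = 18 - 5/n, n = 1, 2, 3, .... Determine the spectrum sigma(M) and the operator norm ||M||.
sigma(M) = {18 - 5/n : n ≥ 1} ∪ {18}; ||M|| = 18

A bounded diagonal operator on l^2 with diagonal entries d_n has spectrum equal to the closure of {d_n : n ≥ 1}: every d_n is an eigenvalue (with eigenvector e_n), so {d_n} ⊂ sigma(M); the spectrum is closed, so its closure is too; and for lambda not in the closure, (M - lambda I) has bounded inverse (the diagonal entries 1/(d_n - lambda) are bounded). For our sequence d_n = 18 - 5/n, n = 1, 2, 3, ...:
  - {d_n} = {18 - 5/n : n ≥ 1}; the only limit point is 18
  - closure = {18 - 5/n : n ≥ 1} ∪ {18}
For the norm: a diagonal operator has ||M|| = sup_n |d_n|. Here d_n = 18 - 5/n increases monotonically from d_1 = 13 toward 18, with all terms in [13, 18); so sup_n |d_n| = 18 (the supremum is the limit, not attained). So ||M|| = 18.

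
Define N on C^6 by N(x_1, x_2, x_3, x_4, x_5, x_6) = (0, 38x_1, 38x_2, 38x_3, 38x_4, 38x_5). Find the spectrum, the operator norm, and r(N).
sigma(N) = {0}; ||N|| = 38; r(N) = 0. (N is nilpotent with N^6 = 0.)

On C^6, N is a strictly lower-triangular matrix with 38 on the subdiagonal and zeros elsewhere, so its characteristic polynomial is lambda^6 and every eigenvalue is 0: sigma(N) = {0}. For the operator norm, N e_i = 38e_{i+1} for i = 1, ..., 5 and N e_6 = 0, so the singular values of N are 38 (with multiplicity 5) and 0; hence ||N|| = 38. The spectral radius r(N) = max|lambda| = 0. Note ||N|| > r(N) — characteristic of non-normal nilpotent operators. Indeed N^6 = 0.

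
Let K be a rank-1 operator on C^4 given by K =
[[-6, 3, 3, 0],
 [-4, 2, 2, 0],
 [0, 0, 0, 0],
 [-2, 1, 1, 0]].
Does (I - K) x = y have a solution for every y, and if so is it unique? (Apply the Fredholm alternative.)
(I - K) is invertible (det(I - K) = 5 ≠ 0), so for every y in C^4 the equation (I - K) x = y has a unique solution.

K has rank 1, so it is an outer product K = u v^T: every row of K is a multiple of one row vector. Reading off the entries, u = (-3, -2, 0, -1) and v = (2, -1, -1, 0) (row i of K equals u_i·v^T). A rank-one matrix u v^T satisfies K u = u (v·u) and kills the (3)-dimensional subspace v^⊥, so its characteristic polynomial is lambda^3 (lambda - v·u) with v·u = tr K = -4. Hence the eigenvalues of I - K are 1 (multiplicity 3) and 1 - (-4) = 5, so det(I - K) = 5. (Direct check: I - K =
[[7, -3, -3, 0],
 [4, -1, -2, 0],
 [0, 0, 1, 0],
 [2, -1, -1, 1]]
has determinant 5.) The finite-dimensional Fredholm alternative says: either (I - K) is invertible, or ker(I - K) ≠ {0} and then range(I - K) = ker((I - K)^*)^⊥, with dim ker(I - K) = dim ker((I - K)^*). Since det(I - K) ≠ 0, 1 is not an eigenvalue of K and ker(I - K) = {0}, so we are in the first case: for every y there is a unique x = (I - K)^(-1) y. Explicitly, by the Sherman–Morrison formula, (I - u v^T)^(-1) = I + u v^T/(1 - v·u), i.e. (I - K)^(-1) = I + K/(5).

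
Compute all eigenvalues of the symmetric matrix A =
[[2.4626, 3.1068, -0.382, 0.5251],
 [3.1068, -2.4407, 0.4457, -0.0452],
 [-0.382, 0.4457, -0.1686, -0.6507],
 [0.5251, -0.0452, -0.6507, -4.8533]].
sigma(A) ≈ {-5, -4, 0, 4}

A is real symmetric, so its spectrum consists of real eigenvalues. Expanding the characteristic polynomial of the displayed matrix gives
  det(λ I - A) = p(λ) = λ^4 + (5)λ^3 + (-16)λ^2 + (-80)λ + (-0.0017).
Solving p(λ) = 0 yields eigenvalues ≈ -5, -4, 0, 4. (A is shown rounded to 4 decimals, so these recover the underlying integer eigenvalues to within that precision.)
Verification: the trace of A = -5 equals the sum of eigenvalues -5, and det(A) ≈ -0.0017 matches the eigenvalue product 0.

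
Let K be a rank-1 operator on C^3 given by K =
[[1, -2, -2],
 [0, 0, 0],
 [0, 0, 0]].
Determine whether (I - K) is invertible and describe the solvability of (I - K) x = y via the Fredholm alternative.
(I - K) is singular (det(I - K) = 0, i.e. 1 ∈ sigma(K)). (I - K) x = y is solvable iff y ⊥ ker((I - K)^*) = span{(1, -2, -2)}, i.e. iff y_1 - 2y_2 - 2y_3 = 0. When solvable, the solutions are x = y + c·(1, 0, 0), c arbitrary (ker(I - K) = span{(1, 0, 0)}, dimension 1).

K has rank 1, so it is an outer product K = u v^T: every row of K is a multiple of one row vector. Reading off the entries, u = (1, 0, 0) and v = (1, -2, -2) (row i of K equals u_i·v^T). A rank-one matrix u v^T satisfies K u = u (v·u) and kills the (2)-dimensional subspace v^⊥, so its characteristic polynomial is lambda^2 (lambda - v·u) with v·u = tr K = 1. Hence the eigenvalues of I - K are 1 (multiplicity 2) and 1 - (1) = 0, so det(I - K) = 0. (Direct check: I - K =
[[0, 2, 2],
 [0, 1, 0],
 [0, 0, 1]]
has determinant 0.) So 1 is an eigenvalue of K and (I - K) is not invertible. The finite-dimensional Fredholm alternative says: either (I - K) is invertible, or ker(I - K) ≠ {0} and then range(I - K) = ker((I - K)^*)^⊥, with dim ker(I - K) = dim ker((I - K)^*). We are in the second case, so we need both kernels. Kernel of I - K: (I - K) u = u - u (v·u) = u - u = 0, so ker(I - K) = span{u} = span{(1, 0, 0)} (it is exactly 1-dimensional because rank(I - K) = 2). Kernel of the adjoint: K is real, so (I - K)^* = I - K^T = I - v u^T, and (I - v u^T) v = v - v (u·v) = 0; hence ker((I - K)^*) = span{v} = span{(1, -2, -2)}. Therefore (I - K) x = y is solvable iff <y, v> = 0, i.e. iff y_1 - 2y_2 - 2y_3 = 0. When this holds, K y = u (v·y) = 0, so (I - K) y = y and x = y is a particular solution; the full solution set is the line x = y + c·u = y + c·(1, 0, 0), c ∈ C.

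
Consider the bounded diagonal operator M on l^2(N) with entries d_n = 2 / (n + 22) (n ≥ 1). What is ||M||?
||M|| = 2/23 (attained at n = 1)

For M diagonal, ||M|| = sup_n |d_n| = sup_n 2/(n + 22). This is positive and strictly decreasing in n, so the supremum is attained at n = 1: d_1 = 2/(1 + 22) = 2/23. Hence ||M|| = 2/23.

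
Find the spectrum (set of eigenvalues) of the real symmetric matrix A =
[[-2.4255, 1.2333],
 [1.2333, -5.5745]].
sigma(A) ≈ {-6, -2}

A is real symmetric, so its spectrum consists of real eigenvalues. Expanding the characteristic polynomial of the displayed matrix gives
  det(λ I - A) = p(λ) = λ^2 + (8)λ + (12).
Solving p(λ) = 0 yields eigenvalues ≈ -6, -2. (A is shown rounded to 4 decimals, so these recover the underlying integer eigenvalues to within that precision.)
Verification: the trace of A = -8 equals the sum of eigenvalues -8, and det(A) ≈ 11.9999 matches the eigenvalue product 12.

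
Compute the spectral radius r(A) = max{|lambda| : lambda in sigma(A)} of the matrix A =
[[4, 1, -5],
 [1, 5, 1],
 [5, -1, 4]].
r(A) ≈ 6.3263

The eigenvalues of A are the roots of its characteristic polynomial. With M = A (coefficients from the trace, the sum of principal 2x2 minors, and det A):
  p(λ) = det(λ I - M) = λ^3 - 13λ^2 + 81λ - 215.
No integer candidate from the rational root theorem (±divisors of 215) is a root, so the roots are irrational. The cubic discriminant is Δ = -79340 < 0, so there is one real root and a complex-conjugate pair. p(5) = -10 and p(6) = 19 have opposite signs, so a root lies in (5, 6); Newton's method refines it to λ ≈ 5.372. Dividing out (λ - (5.372)) leaves approximately λ^2 - 7.628λ + 40.0224. For λ^2 - 7.628λ + 40.0224 the discriminant is -101.9031. It is negative, so the remaining roots are the complex-conjugate pair λ ≈ 3.814 ± 5.0474i. Their product equals the constant term, so |λ|^2 ≈ 40.0224 and |λ| ≈ 6.3263.
Thus the eigenvalues (to 4 decimals) are 5.372 (modulus 5.372); 3.814 ± 5.0474i (modulus 6.3263). The spectral radius is the largest modulus: r(A) ≈ 6.3263. (Cross-check: r(A) ≤ ||A||_2 ≈ 6.5574; equality holds whenever A is normal, though it can also hold for some non-normal A.)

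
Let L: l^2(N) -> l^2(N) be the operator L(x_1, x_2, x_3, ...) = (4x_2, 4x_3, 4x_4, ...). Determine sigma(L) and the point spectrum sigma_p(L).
sigma(L) = closed disk {z in C : |z| ≤ 4}; sigma_p(L) = open disk {z in C : |z| < 4}

Note L = 4·V where V is the unit left shift (V x)_k = x_{k+1}; so sigma(L) = 4·sigma(V) and ||L|| = 4||V||. ||L x||^2 = 16sum_{k≥2} |x_k|^2 ≤ 16||x||^2, with equality on {x : x_1 = 0}, so ||L|| = 4. For any lambda with |lambda| < 4, set r = lambda/4 (|r| < 1); the vector x = (1, r, r^2, ...) is in l^2 and satisfies L x = 4(r, r^2, ...) = lambda x, so lambda is an eigenvalue. On the boundary |lambda| = 4 the geometric series diverges, so no l^2 eigenvector exists, but these lambda lie in the approximate point spectrum. Hence sigma(L) is the closed disk of radius 4 and sigma_p(L) is the open disk.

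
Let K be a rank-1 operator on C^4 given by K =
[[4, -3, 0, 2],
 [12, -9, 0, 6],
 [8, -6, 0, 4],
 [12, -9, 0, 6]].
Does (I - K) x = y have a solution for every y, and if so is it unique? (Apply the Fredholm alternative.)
(I - K) is singular (det(I - K) = 0, i.e. 1 ∈ sigma(K)). (I - K) x = y is solvable iff y ⊥ ker((I - K)^*) = span{(4, -3, 0, 2)}, i.e. iff 4y_1 - 3y_2 + 2y_4 = 0. When solvable, the solutions are x = y + c·(1, 3, 2, 3), c arbitrary (ker(I - K) = span{(1, 3, 2, 3)}, dimension 1).

K has rank 1, so it is an outer product K = u v^T: every row of K is a multiple of one row vector. Reading off the entries, u = (1, 3, 2, 3) and v = (4, -3, 0, 2) (row i of K equals u_i·v^T). A rank-one matrix u v^T satisfies K u = u (v·u) and kills the (3)-dimensional subspace v^⊥, so its characteristic polynomial is lambda^3 (lambda - v·u) with v·u = tr K = 1. Hence the eigenvalues of I - K are 1 (multiplicity 3) and 1 - (1) = 0, so det(I - K) = 0. (Direct check: I - K =
[[-3, 3, 0, -2],
 [-12, 10, 0, -6],
 [-8, 6, 1, -4],
 [-12, 9, 0, -5]]
has determinant 0.) So 1 is an eigenvalue of K and (I - K) is not invertible. The finite-dimensional Fredholm alternative says: either (I - K) is invertible, or ker(I - K) ≠ {0} and then range(I - K) = ker((I - K)^*)^⊥, with dim ker(I - K) = dim ker((I - K)^*). We are in the second case, so we need both kernels. Kernel of I - K: (I - K) u = u - u (v·u) = u - u = 0, so ker(I - K) = span{u} = span{(1, 3, 2, 3)} (it is exactly 1-dimensional because rank(I - K) = 3). Kernel of the adjoint: K is real, so (I - K)^* = I - K^T = I - v u^T, and (I - v u^T) v = v - v (u·v) = 0; hence ker((I - K)^*) = span{v} = span{(4, -3, 0, 2)}. Therefore (I - K) x = y is solvable iff <y, v> = 0, i.e. iff 4y_1 - 3y_2 + 2y_4 = 0. When this holds, K y = u (v·y) = 0, so (I - K) y = y and x = y is a particular solution; the full solution set is the line x = y + c·u = y + c·(1, 3, 2, 3), c ∈ C.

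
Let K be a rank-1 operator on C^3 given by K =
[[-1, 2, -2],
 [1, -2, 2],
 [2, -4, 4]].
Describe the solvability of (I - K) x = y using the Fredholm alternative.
(I - K) is singular (det(I - K) = 0, i.e. 1 ∈ sigma(K)). (I - K) x = y is solvable iff y ⊥ ker((I - K)^*) = span{(-1, 2, -2)}, i.e. iff -y_1 + 2y_2 - 2y_3 = 0. When solvable, the solutions are x = y + c·(1, -1, -2), c arbitrary (ker(I - K) = span{(1, -1, -2)}, dimension 1).

K has rank 1, so it is an outer product K = u v^T: every row of K is a multiple of one row vector. Reading off the entries, u = (1, -1, -2) and v = (-1, 2, -2) (row i of K equals u_i·v^T). A rank-one matrix u v^T satisfies K u = u (v·u) and kills the (2)-dimensional subspace v^⊥, so its characteristic polynomial is lambda^2 (lambda - v·u) with v·u = tr K = 1. Hence the eigenvalues of I - K are 1 (multiplicity 2) and 1 - (1) = 0, so det(I - K) = 0. (Direct check: I - K =
[[2, -2, 2],
 [-1, 3, -2],
 [-2, 4, -3]]
has determinant 0.) So 1 is an eigenvalue of K and (I - K) is not invertible. The finite-dimensional Fredholm alternative says: either (I - K) is invertible, or ker(I - K) ≠ {0} and then range(I - K) = ker((I - K)^*)^⊥, with dim ker(I - K) = dim ker((I - K)^*). We are in the second case, so we need both kernels. Kernel of I - K: (I - K) u = u - u (v·u) = u - u = 0, so ker(I - K) = span{u} = span{(1, -1, -2)} (it is exactly 1-dimensional because rank(I - K) = 2). Kernel of the adjoint: K is real, so (I - K)^* = I - K^T = I - v u^T, and (I - v u^T) v = v - v (u·v) = 0; hence ker((I - K)^*) = span{v} = span{(-1, 2, -2)}. Therefore (I - K) x = y is solvable iff <y, v> = 0, i.e. iff -y_1 + 2y_2 - 2y_3 = 0. When this holds, K y = u (v·y) = 0, so (I - K) y = y and x = y is a particular solution; the full solution set is the line x = y + c·u = y + c·(1, -1, -2), c ∈ C.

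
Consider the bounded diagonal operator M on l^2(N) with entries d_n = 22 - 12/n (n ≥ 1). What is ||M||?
||M|| = 22

For a diagonal operator on l^2 with entries d_n, ||M|| = sup_n |d_n|. Here d_1 = 10, d_2 = 16, ..., and d_n = 22 - 12/n increases monotonically toward 22. All terms lie in [10, 22), so |d_n| = d_n and the supremum is the limit 22, which is not attained by any individual d_n. Hence ||M|| = 22.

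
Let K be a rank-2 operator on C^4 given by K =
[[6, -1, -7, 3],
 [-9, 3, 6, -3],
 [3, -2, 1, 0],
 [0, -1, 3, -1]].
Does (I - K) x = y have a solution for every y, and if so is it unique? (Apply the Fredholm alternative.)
(I - K) is invertible (det(I - K) = 30 ≠ 0), so for every y in C^4 the equation (I - K) x = y has a unique solution.

K has rank 2 and factors as K = U V^T = u1 v1^T + u2 v2^T with u1 = (-2, 3, -1, 0), v1 = (-3, 2, -1, 0), u2 = (3, -3, 0, -1), v2 = (0, 1, -3, 1) (multiplying out reproduces the displayed K). The nonzero eigenvalues of U V^T coincide with those of the 2 x 2 matrix G = V^T U = [[v1·u1, v1·u2], [v2·u1, v2·u2]] = [[13, -15], [6, -4]], and by the Sylvester determinant identity det(I_4 - U V^T) = det(I_2 - V^T U) = det([[-12, 15], [-6, 5]]) = (-12)(5) - (15)(-6) = 30. (Direct check: I - K =
[[-5, 1, 7, -3],
 [9, -2, -6, 3],
 [-3, 2, 0, 0],
 [0, 1, -3, 2]]
has determinant 30.) The finite-dimensional Fredholm alternative says: either (I - K) is invertible, or ker(I - K) ≠ {0} and then range(I - K) = ker((I - K)^*)^⊥, with dim ker(I - K) = dim ker((I - K)^*). Since det(I - K) ≠ 0, 1 is not an eigenvalue of K and ker(I - K) = {0}, so we are in the first case: for every y there is a unique x = (I - K)^(-1) y. (Explicitly, by the Woodbury identity, (I - U V^T)^(-1) = I + U (I_2 - G)^(-1) V^T.)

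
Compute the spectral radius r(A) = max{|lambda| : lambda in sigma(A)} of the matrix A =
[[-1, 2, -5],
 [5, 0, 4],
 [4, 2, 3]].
r(A) ≈ 3.6845

The eigenvalues of A are the roots of its characteristic polynomial. With M = A (coefficients from the trace, the sum of principal 2x2 minors, and det A):
  p(λ) = det(λ I - M) = λ^3 - 2λ^2 - λ + 40.
No integer candidate from the rational root theorem (±divisors of 40) is a root, so the roots are irrational. The cubic discriminant is Δ = -40472 < 0, so there is one real root and a complex-conjugate pair. p(-3) = -2 and p(-2) = 26 have opposite signs, so a root lies in (-3, -2); Newton's method refines it to λ ≈ -2.9465. Dividing out (λ - (-2.9465)) leaves approximately λ^2 - 4.9465λ + 13.5752. For λ^2 - 4.9465λ + 13.5752 the discriminant is -29.8326. It is negative, so the remaining roots are the complex-conjugate pair λ ≈ 2.4733 ± 2.731i. Their product equals the constant term, so |λ|^2 ≈ 13.5752 and |λ| ≈ 3.6845.
Thus the eigenvalues (to 4 decimals) are -2.9465 (modulus 2.9465); 2.4733 ± 2.731i (modulus 3.6845). The spectral radius is the largest modulus: r(A) ≈ 3.6845. (Cross-check: r(A) ≤ ||A||_2 ≈ 9.123; equality holds whenever A is normal, though it can also hold for some non-normal A.)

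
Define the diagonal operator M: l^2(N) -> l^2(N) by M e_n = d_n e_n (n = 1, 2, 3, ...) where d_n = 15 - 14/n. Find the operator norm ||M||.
||M|| = 15

For a diagonal operator on l^2 with entries d_n, ||M|| = sup_n |d_n|. Here d_1 = 1, d_2 = 8, ..., and d_n = 15 - 14/n increases monotonically toward 15. All terms lie in [1, 15), so |d_n| = d_n and the supremum is the limit 15, which is not attained by any individual d_n. Hence ||M|| = 15.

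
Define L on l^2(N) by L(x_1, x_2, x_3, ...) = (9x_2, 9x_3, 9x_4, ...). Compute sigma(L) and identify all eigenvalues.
sigma(L) = closed disk {z in C : |z| ≤ 9}; sigma_p(L) = open disk {z in C : |z| < 9}

Note L = 9·V where V is the unit left shift (V x)_k = x_{k+1}; so sigma(L) = 9·sigma(V) and ||L|| = 9||V||. ||L x||^2 = 81sum_{k≥2} |x_k|^2 ≤ 81||x||^2, with equality on {x : x_1 = 0}, so ||L|| = 9. For any lambda with |lambda| < 9, set r = lambda/9 (|r| < 1); the vector x = (1, r, r^2, ...) is in l^2 and satisfies L x = 9(r, r^2, ...) = lambda x, so lambda is an eigenvalue. On the boundary |lambda| = 9 the geometric series diverges, so no l^2 eigenvector exists, but these lambda lie in the approximate point spectrum. Hence sigma(L) is the closed disk of radius 9 and sigma_p(L) is the open disk.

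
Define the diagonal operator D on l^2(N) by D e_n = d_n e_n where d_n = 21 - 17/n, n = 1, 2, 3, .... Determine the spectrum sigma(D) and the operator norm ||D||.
sigma(D) = {21 - 17/n : n ≥ 1} ∪ {21}; ||D|| = 21

A bounded diagonal operator on l^2 with diagonal entries d_n has spectrum equal to the closure of {d_n : n ≥ 1}: every d_n is an eigenvalue (with eigenvector e_n), so {d_n} ⊂ sigma(D); the spectrum is closed, so its closure is too; and for lambda not in the closure, (D - lambda I) has bounded inverse (the diagonal entries 1/(d_n - lambda) are bounded). For our sequence d_n = 21 - 17/n, n = 1, 2, 3, ...:
  - {d_n} = {21 - 17/n : n ≥ 1}; the only limit point is 21
  - closure = {21 - 17/n : n ≥ 1} ∪ {21}
For the norm: a diagonal operator has ||D|| = sup_n |d_n|. Here d_n = 21 - 17/n increases monotonically from d_1 = 4 toward 21, with all terms in [4, 21); so sup_n |d_n| = 21 (the supremum is the limit, not attained). So ||D|| = 21.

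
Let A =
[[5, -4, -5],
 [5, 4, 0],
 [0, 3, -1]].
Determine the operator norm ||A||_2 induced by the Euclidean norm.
||A||_2 ≈ 8.3108 (= sqrt(largest eigenvalue of A^T A))

||A||_2 = sigma_max(A) = sqrt(lambda_max(A^T A)). Form the symmetric matrix M = A^T A =
[[50, 0, -25],
 [0, 41, 17],
 [-25, 17, 26]].
Its characteristic polynomial (trace, sum of principal 2x2 minors, determinant of M give the coefficients) is
  p(λ) = det(λ I - M) = λ^3 - 117λ^2 + 3502λ - 13225.
No integer candidate from the rational root theorem (±divisors of 13225) is a root, so the roots are irrational. The cubic discriminant is Δ = 4177316849 > 0, so there are three distinct real roots. p(4) = -1025 and p(5) = 1485 have opposite signs, so a root lies in (4, 5); Newton's method refines it to λ ≈ 4.3985. p(43) = 535 and p(44) = -465 have opposite signs, so a root lies in (43, 44); Newton's method refines it to λ ≈ 43.5316. p(69) = -115 and p(70) = 1615 have opposite signs, so a root lies in (69, 70); Newton's method refines it to λ ≈ 69.0699. Check (Vieta): the three roots sum to 117, matching tr M = 117.
So the eigenvalues of A^T A are ≈ 4.3985, 43.5316, 69.0699 (all ≥ 0, as they must be for A^T A). The largest is λ_max ≈ 69.0699, hence ||A||_2 = sqrt(λ_max) ≈ 8.3108.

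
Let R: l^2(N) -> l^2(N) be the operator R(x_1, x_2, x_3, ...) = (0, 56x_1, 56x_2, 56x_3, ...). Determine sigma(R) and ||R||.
sigma(R) = closed disk {z in C : |z| ≤ 56}; ||R|| = 56

Note R = 56·U where U is the unit right shift (U x)_k = x_{k-1} (with x_0 := 0); so ||R|| = 56||U|| and sigma(R) = 56·sigma(U). ||R x||^2 = sum_{k≥1} |56x_k|^2 = 3136||x||^2, so ||R|| = 56 and sigma(R) ⊂ {|z| ≤ 56}. For any |lambda| < 56, the equation (R - lambda I) x = 0 forces x_1 = 0, then 56x_k = lambda x_{k+1} ⇒ x = 0, so R has no eigenvalues. But (R - lambda I) is not surjective for |lambda| < 56: solving (R - lambda I) x = e_1 would require x_n proportional to (lambda/56)^(-n), which is not in l^2. So every |lambda| < 56 lies in the residual spectrum. The boundary |lambda| = 56 is in the approximate point spectrum (the spectrum is closed). Hence sigma(R) is the closed disk of radius 56.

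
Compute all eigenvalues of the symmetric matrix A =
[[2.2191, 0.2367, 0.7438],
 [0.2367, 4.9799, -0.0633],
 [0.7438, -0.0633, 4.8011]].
sigma(A) ≈ {2, 5} (5 with multiplicity 2)

A is real symmetric, so its spectrum consists of real eigenvalues. Expanding the characteristic polynomial of the displayed matrix gives
  det(λ I - A) = p(λ) = λ^3 + (-12)λ^2 + (45)λ + (-50.0012).
Solving p(λ) = 0 yields eigenvalues ≈ 2, 5, 5. (A is shown rounded to 4 decimals, so these recover the underlying integer eigenvalues to within that precision.)
Verification: the trace of A = 12 equals the sum of eigenvalues 12, and det(A) ≈ 50.0012 matches the eigenvalue product 50.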